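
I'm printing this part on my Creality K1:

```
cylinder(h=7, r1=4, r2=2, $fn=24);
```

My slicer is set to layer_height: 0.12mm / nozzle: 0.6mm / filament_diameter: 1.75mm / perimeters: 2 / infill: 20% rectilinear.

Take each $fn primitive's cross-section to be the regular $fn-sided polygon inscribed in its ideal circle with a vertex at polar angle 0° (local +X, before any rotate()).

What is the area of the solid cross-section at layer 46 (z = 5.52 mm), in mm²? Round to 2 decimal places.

18.23 mm²

At z = 5.52 mm: the cone contributes a regular 24-gon of circumradius 2.423 (interpolated between r1=4 and r2=2 at t=0.789) (area = (24/2)·2.423²·sin(360°/24) = 18.23 mm²). Overall, the cross-section is a single solid region. Net area = 18.23 mm².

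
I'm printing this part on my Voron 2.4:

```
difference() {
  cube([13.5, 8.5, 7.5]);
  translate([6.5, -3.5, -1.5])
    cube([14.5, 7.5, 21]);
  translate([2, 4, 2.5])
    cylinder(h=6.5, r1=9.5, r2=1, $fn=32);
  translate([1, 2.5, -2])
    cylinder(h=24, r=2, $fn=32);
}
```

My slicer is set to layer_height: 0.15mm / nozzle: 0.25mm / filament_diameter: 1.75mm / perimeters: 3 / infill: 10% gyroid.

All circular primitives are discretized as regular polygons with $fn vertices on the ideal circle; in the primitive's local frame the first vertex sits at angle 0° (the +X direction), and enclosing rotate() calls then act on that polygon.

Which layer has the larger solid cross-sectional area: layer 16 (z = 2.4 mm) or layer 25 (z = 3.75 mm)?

Layer 16 (z = 2.4): the cube is present — its section is the full 13.5×8.5 rectangle (area 114.75 mm²); the 14.5×7.5 cube at (6.5, -3.5) contributes its full rectangle (area 108.75 mm²); the cone at (2, 4) is not intersected at this z (z outside [2.5, 9]); the r=2 cylinder at (1, 2.5) contributes a regular 32-gon of circumradius 2 (area = (32/2)·2.000²·sin(360°/32) = 12.49 mm²); Taking the first minus the rest: starting from the 13.5×8.5 cube (114.75 mm²), the 14.5×7.5 cube at (6.5, -3.5) partially overlaps it — only the 28.00 mm² overlap (of its 108.75 mm²) is removed, clipping the outline; the r=2 cylinder at (1, 2.5) partially overlaps it — only the 10.06 mm² overlap (of its 12.49 mm²) is removed, clipping the outline — area = 76.69 mm². So its area = 76.69 mm². Layer 25 (z = 3.75): the 13.5×8.5 cube contributes its full rectangle (area 114.75 mm²); the 14.5×7.5 cube at (6.5, -3.5) contributes its full rectangle (area 108.75 mm²); the cone at (2, 4): at t=0.192 of its height the radius interpolates to r₁+(r₂−r₁)t = 7.865, giving a regular 32-gon of that circumradius (area = (32/2)·7.865²·sin(360°/32) = 193.11 mm²); the cylinder at (1, 2.5): section is a regular 32-gon, circumradius r=2 (area = (32/2)·2.000²·sin(360°/32) = 12.49 mm²); After the difference (first − rest): starting from the 13.5×8.5 cube (114.75 mm²), the 14.5×7.5 cube at (6.5, -3.5) partially overlaps it — only the 28.00 mm² overlap (of its 108.75 mm²) is removed, clipping the outline; the cone at (2, 4) partially overlaps it — only the 68.24 mm² overlap (of its 193.11 mm²) is removed, clipping the outline; the r=2 cylinder at (1, 2.5) misses the remaining region (no effect) — area = 18.51 mm². So its area = 18.51 mm². Layer 16 is larger (76.69 vs 18.51 mm²).

layer 16 (z = 2.4 mm)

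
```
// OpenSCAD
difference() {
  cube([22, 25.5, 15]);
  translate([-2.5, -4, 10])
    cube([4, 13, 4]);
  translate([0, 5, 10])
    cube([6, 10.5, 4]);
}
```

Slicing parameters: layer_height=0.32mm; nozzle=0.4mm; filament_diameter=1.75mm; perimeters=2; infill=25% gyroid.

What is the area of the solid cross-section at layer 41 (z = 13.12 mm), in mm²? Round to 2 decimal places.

490.50 mm²

At z = 13.12 mm: the cube is present — its section is the full 22×25.5 rectangle (area 561.00 mm²); the cube at (-2.5, -4) (footprint 4×13) is included at this height (area 52.00 mm²); the 6×10.5 cube at (0, 5) contributes its full rectangle (area 63.00 mm²); After the difference (first − rest): starting from the 22×25.5 cube (561.00 mm²), the 4×13 cube at (-2.5, -4) partially overlaps it — only the 13.50 mm² overlap (of its 52.00 mm²) is removed, clipping the outline; the 6×10.5 cube at (0, 5) partially overlaps it — only the 57.00 mm² overlap (of its 63.00 mm²) is removed, clipping the outline — area = 490.50 mm². Overall, the cross-section is a single solid region. Net area = 490.50 mm².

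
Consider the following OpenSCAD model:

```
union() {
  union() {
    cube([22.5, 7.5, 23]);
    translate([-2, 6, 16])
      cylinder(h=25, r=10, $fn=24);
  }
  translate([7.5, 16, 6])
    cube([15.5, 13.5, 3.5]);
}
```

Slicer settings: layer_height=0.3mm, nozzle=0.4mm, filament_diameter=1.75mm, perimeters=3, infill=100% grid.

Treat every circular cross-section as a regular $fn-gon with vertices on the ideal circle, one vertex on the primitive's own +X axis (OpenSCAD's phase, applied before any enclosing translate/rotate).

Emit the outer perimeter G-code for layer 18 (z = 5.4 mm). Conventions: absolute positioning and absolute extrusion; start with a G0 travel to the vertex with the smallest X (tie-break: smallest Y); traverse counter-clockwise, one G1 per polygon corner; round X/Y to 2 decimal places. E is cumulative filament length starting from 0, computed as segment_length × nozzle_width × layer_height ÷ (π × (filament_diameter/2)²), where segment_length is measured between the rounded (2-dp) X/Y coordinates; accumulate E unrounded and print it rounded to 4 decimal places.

G0 X0.00 Y0.00 Z5.40
G1 X22.50 Y0.00 E1.1225
G1 X22.50 Y7.50 E1.4967
G1 X0.00 Y7.50 E2.6192
G1 X0.00 Y0.00 E2.9934

At z = 5.4 mm: the cube (footprint 22.5×7.5) is included at this height; the cylinder at (-2, 6) does not reach this height (z outside [16, 41]); Taking the union: only the 22.5×7.5 cube is present, so the union is just that shape — 1 connected region; the cube at (7.5, 16) is not intersected at this z (z outside [6, 9.5]); Combining (union): only the result so far is present, so the union is just that shape — 1 connected region. The outline is a single polygon with 4 vertices. Extrusion per mm of travel: 0.4 × 0.3 / (π × 0.875²) = 0.049890. Accumulating E over each segment gives final E = 2.9934.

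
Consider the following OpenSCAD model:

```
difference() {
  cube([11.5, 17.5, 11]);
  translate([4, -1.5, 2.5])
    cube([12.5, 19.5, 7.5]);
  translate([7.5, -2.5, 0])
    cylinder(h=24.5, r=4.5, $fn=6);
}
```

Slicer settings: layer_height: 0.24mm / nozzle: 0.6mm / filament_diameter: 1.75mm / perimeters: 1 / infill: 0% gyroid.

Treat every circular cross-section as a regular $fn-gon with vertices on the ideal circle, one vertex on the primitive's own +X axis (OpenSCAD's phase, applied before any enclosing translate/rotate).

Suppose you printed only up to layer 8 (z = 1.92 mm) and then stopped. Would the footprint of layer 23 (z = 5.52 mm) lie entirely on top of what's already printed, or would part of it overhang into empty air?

Compare the two slices. At z = 1.92: the 11.5×17.5 cube contributes its full rectangle (area 201.25 mm²); the cube at (4, -1.5) is not intersected at this z (z outside [2.5, 10]); the r=4.5 cylinder at (7.5, -2.5) contributes a regular 6-gon of circumradius 4.5 (area = (6/2)·4.500²·sin(360°/6) = 52.61 mm²); After the difference (first − rest): starting from the 11.5×17.5 cube (201.25 mm²), the r=4.5 cylinder at (7.5, -2.5) partially overlaps it — only the 7.41 mm² overlap (of its 52.61 mm²) is removed, clipping the outline — area = 193.84 mm². At z = 5.52: the 11.5×17.5 cube contributes its full rectangle (area 201.25 mm²); the 12.5×19.5 cube at (4, -1.5) contributes its full rectangle (area 243.75 mm²); the cylinder at (7.5, -2.5): section is a regular 6-gon, circumradius r=4.5 (area = (6/2)·4.500²·sin(360°/6) = 52.61 mm²); After the difference (first − rest): starting from the 11.5×17.5 cube (201.25 mm²), the 12.5×19.5 cube at (4, -1.5) partially overlaps it — only the 131.25 mm² overlap (of its 243.75 mm²) is removed, clipping the outline; the r=4.5 cylinder at (7.5, -2.5) misses the remaining region (no effect) — area = 70.00 mm². Checking containment: the cross-section at z = 5.52 is a subset of the cross-section at z = 1.92.

entirely on top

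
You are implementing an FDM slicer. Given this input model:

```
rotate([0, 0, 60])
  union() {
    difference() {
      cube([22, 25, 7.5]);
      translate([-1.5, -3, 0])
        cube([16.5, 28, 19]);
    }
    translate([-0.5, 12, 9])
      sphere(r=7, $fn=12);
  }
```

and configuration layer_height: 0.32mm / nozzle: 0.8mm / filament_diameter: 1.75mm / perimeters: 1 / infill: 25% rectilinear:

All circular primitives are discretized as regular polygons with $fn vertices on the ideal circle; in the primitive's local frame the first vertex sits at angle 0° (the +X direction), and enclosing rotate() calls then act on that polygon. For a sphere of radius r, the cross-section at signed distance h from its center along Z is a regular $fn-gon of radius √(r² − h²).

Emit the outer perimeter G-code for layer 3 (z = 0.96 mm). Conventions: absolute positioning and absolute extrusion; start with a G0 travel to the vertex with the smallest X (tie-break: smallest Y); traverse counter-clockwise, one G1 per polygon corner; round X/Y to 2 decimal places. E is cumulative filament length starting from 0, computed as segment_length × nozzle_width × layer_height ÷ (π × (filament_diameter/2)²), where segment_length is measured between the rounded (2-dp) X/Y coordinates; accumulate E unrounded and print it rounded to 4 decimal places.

At z = 0.96 mm: the cube (footprint 22×25) is included at this height; the cube at (-1.5, -3) is present — its section is the full 16.5×28 rectangle; Subtracting the remaining from the first: starting from the 22×25 cube, the 16.5×28 cube at (-1.5, -3) partially overlaps it — only the 375.00 mm² overlap (of its 462.00 mm²) is removed, clipping the outline — 1 connected region; the sphere at (-0.5, 12) is absent (|z−center|=8.040 > r=7); Combining (union): only that combined region is present, so the union is just that shape — 1 connected region; (whole slice rotated 60° about Z — lengths, areas and connectivity unchanged). The outline is a single polygon with 4 vertices. Extrusion per mm of travel: 0.8 × 0.32 / (π × 0.875²) = 0.106432. Accumulating E over each segment gives final E = 6.8112.

G0 X-14.15 Y25.49 Z0.96
G1 X7.50 Y12.99 E2.6608
G1 X11.00 Y19.05 E3.4056
G1 X-10.65 Y31.55 E6.0663
G1 X-14.15 Y25.49 E6.8112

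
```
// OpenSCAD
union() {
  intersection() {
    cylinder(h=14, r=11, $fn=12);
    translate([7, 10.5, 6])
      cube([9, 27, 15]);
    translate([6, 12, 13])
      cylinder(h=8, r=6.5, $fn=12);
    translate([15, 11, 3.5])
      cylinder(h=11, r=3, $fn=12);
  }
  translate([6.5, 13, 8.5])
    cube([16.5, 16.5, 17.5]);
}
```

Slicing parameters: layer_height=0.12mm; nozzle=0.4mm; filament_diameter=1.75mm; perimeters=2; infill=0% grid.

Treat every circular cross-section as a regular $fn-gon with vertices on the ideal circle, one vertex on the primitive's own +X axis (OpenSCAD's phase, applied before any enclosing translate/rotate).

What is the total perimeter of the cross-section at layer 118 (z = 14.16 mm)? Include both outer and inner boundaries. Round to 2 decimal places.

66.00 mm

At z = 14.16 mm: the cylinder does not reach this height (z outside [0, 14]); the cube at (7, 10.5) is present — its section is the full 9×27 rectangle (perimeter 72.00 mm); the r=6.5 cylinder at (6, 12) gives a regular 12-gon of circumradius 6.5 (constant along its height) (perimeter = 2·12·6.500·sin(180°/12) = 40.38 mm); the r=3 cylinder at (15, 11) gives a regular 12-gon of circumradius 3 (constant along its height) (perimeter = 2·12·3.000·sin(180°/12) = 18.63 mm); Taking the intersection: at least one operand is absent at this height, so nothing remains; the cube at (6.5, 13) (footprint 16.5×16.5) is included at this height (perimeter 66.00 mm); Combining (union): only the 16.5×16.5 cube at (6.5, 13) is present, so the union is just that shape — boundary = 66.00 mm. Overall, the cross-section is a single solid region. Total boundary length (outer) = 66.00 mm.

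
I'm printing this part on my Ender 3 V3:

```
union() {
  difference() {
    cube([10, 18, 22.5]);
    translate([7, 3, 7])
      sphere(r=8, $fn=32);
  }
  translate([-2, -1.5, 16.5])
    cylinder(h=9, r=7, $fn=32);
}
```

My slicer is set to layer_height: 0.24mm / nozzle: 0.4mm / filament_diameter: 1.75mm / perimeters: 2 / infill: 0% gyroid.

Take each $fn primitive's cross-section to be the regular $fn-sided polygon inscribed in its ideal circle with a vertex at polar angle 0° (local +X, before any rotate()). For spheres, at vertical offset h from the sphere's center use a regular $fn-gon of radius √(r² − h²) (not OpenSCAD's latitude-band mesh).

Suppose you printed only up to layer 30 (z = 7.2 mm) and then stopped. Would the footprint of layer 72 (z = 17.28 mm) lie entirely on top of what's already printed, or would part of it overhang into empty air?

part overhangs

Compare the two slices. At z = 7.2: the 10×18 cube contributes its full rectangle (area 180.00 mm²); the r=8 sphere at (7, 3) slices to a regular 32-gon of circumradius 7.997 (√(r²−h²) with h=0.2 from center) (area = (32/2)·7.997²·sin(360°/32) = 199.65 mm²); Subtracting the remaining from the first: starting from the 10×18 cube (180.00 mm²), the r=8 sphere at (7, 3) partially overlaps it — only the 100.75 mm² overlap (of its 199.65 mm²) is removed, clipping the outline — area = 79.25 mm²; the cylinder at (-2, -1.5) is not intersected at this z (z outside [16.5, 25.5]); Taking the union: only that combined region is present, so the union is just that shape — area = 79.25 mm². At z = 17.28: the cube (footprint 10×18) is included at this height (area 180.00 mm²); the sphere at (7, 3) is absent (|z−center|=10.280 > r=8); After the difference (first − rest): none of the subtracted shapes is present at this height, so the 10×18 cube is unchanged — area = 180.00 mm²; the r=7 cylinder at (-2, -1.5) contributes a regular 32-gon of circumradius 7 (area = (32/2)·7.000²·sin(360°/32) = 152.95 mm²); Taking the union: the regions partially overlap — summed areas 332.95 mm² minus the doubly-counted overlap 17.09 mm² gives 315.86 mm² — area = 315.86 mm². Checking containment: at z = 17.28 the cross-section extends beyond the z = 7.2 cross-section by about 236.61 mm².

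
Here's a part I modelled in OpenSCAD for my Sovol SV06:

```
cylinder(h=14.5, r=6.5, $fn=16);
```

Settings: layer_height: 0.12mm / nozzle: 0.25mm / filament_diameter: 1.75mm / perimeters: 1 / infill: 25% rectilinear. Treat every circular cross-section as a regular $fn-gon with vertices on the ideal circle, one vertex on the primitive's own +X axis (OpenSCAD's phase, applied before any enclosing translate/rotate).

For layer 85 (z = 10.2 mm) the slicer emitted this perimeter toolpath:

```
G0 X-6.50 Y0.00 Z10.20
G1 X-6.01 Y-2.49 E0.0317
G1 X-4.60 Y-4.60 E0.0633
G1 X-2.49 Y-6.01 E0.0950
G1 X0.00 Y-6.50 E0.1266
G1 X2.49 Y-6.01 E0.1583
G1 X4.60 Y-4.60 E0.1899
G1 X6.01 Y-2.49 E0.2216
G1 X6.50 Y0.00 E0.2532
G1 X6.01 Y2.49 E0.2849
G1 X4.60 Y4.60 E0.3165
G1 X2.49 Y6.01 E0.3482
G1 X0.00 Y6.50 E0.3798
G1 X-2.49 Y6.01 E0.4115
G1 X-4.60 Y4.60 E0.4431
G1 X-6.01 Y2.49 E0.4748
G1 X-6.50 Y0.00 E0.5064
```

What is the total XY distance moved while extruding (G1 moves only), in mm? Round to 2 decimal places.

Sum the Euclidean lengths of each G1 segment: total = 40.60 mm.

40.60 mm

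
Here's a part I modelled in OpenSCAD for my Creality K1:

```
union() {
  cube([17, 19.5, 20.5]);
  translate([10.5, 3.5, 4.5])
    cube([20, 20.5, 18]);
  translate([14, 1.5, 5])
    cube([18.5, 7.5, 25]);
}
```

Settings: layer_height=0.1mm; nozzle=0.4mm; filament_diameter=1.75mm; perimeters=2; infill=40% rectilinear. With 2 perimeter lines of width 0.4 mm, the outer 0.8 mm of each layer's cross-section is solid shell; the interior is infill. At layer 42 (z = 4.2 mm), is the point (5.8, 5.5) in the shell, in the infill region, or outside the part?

infill

At z = 4.2 mm: the 17×19.5 cube contributes its full rectangle; the cube at (10.5, 3.5) does not reach this height (z outside [4.5, 22.5]); the cube at (14, 1.5) is not intersected at this z (z outside [5, 30]); Combining (union): only the 17×19.5 cube is present, so the union is just that shape — 1 connected region. Overall, the cross-section is a single solid region. The nearest boundary edge runs (0.00, 0.00)→(17.00, 0.00); distance from the point to it = 5.50 mm. The point is inside the cross-section and 5.50 mm from the nearest boundary — more than the 0.8 mm shell width (2 × 0.4), so it's in the infill interior.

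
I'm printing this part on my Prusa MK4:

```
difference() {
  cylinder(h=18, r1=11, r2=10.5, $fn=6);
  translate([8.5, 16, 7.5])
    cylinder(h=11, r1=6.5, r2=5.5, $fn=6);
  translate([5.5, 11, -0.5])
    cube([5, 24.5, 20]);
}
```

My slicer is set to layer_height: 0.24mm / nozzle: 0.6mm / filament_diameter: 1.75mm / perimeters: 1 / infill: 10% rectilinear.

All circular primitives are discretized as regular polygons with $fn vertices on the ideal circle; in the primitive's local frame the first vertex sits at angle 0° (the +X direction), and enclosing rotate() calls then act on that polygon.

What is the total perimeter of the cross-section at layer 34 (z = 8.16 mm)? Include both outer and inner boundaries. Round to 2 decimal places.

64.64 mm

At z = 8.16 mm: the cone contributes a regular 6-gon of circumradius 10.773 (interpolated between r1=11 and r2=10.5 at t=0.453) (perimeter = 2·6·10.773·sin(180°/6) = 64.64 mm); the cone at (8.5, 16): at t=0.060 of its height the radius interpolates to r₁+(r₂−r₁)t = 6.440, giving a regular 6-gon of that circumradius (perimeter = 2·6·6.440·sin(180°/6) = 38.64 mm); the 5×24.5 cube at (5.5, 11) contributes its full rectangle (perimeter 59.00 mm); Taking the first minus the rest: starting from the cone, the cone at (8.5, 16) misses the remaining region (no effect); the 5×24.5 cube at (5.5, 11) misses the remaining region (no effect) — boundary = 64.64 mm. Overall, the cross-section is a single solid region. Total boundary length (outer) = 64.64 mm.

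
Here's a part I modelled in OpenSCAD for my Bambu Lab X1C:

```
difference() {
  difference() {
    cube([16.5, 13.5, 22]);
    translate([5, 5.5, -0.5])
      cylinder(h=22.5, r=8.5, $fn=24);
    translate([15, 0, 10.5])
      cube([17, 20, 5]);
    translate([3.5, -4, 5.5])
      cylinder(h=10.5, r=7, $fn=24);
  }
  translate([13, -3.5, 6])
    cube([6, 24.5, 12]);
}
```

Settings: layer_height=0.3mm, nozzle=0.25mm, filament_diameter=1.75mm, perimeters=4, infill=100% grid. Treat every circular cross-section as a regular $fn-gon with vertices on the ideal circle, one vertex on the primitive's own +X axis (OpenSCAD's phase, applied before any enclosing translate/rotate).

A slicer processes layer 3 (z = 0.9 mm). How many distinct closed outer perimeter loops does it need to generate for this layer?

At z = 0.9 mm: the cube is present — its section is the full 16.5×13.5 rectangle; the r=8.5 cylinder at (5, 5.5) gives a regular 24-gon of circumradius 8.5 (constant along its height); the cube at (15, 0) is absent (z outside [10.5, 15.5]); the cylinder at (3.5, -4) does not reach this height (z outside [5.5, 16]); After the difference (first − rest): starting from the 16.5×13.5 cube, the r=8.5 cylinder at (5, 5.5) partially overlaps it — only the 164.52 mm² overlap (of its 224.40 mm²) is removed, clipping the outline — 2 connected regions; the cube at (13, -3.5) is not intersected at this z (z outside [6, 18]); Subtracting the remaining from the first: none of the subtracted shapes is present at this height, so that combined region is unchanged — 2 connected regions. The result has 2 disconnected regions.

2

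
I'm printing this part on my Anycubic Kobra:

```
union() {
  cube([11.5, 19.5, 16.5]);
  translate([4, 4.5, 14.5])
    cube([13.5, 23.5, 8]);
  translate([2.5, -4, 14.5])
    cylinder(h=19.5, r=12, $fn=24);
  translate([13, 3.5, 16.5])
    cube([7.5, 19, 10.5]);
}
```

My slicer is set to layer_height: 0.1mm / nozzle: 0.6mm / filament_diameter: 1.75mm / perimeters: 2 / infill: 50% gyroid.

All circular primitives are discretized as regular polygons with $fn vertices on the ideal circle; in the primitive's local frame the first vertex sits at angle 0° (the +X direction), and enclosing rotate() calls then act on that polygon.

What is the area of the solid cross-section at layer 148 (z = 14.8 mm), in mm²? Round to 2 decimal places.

At z = 14.8 mm: the cube (footprint 11.5×19.5) is included at this height (area 224.25 mm²); the cube at (4, 4.5) is present — its section is the full 13.5×23.5 rectangle (area 317.25 mm²); the r=12 cylinder at (2.5, -4) gives a regular 24-gon of circumradius 12 (constant along its height) (area = (24/2)·12.000²·sin(360°/24) = 447.24 mm²); the cube at (13, 3.5) is not intersected at this z (z outside [16.5, 27]); Merging all regions: the regions partially overlap — summed areas 988.74 mm² minus the doubly-counted overlap 192.19 mm² gives 796.55 mm² — area = 796.55 mm². Overall, the cross-section is a single solid region. Net area = 796.55 mm².

796.55 mm²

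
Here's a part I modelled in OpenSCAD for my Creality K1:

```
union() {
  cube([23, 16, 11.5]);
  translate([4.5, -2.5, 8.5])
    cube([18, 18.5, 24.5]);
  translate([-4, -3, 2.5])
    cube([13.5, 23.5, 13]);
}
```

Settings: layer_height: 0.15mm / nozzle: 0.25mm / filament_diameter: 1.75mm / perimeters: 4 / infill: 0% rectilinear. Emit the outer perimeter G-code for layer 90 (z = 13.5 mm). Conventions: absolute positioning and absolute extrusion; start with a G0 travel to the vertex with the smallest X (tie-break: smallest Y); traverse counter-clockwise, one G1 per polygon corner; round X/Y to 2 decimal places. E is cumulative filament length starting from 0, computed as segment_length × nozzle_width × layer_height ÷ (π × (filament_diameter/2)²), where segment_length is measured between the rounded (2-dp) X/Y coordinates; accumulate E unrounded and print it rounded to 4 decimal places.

At z = 13.5 mm: the cube is not intersected at this z (z outside [0, 11.5]); the cube at (4.5, -2.5) is present — its section is the full 18×18.5 rectangle; the cube at (-4, -3) (footprint 13.5×23.5) is included at this height; Combining (union): the regions partially overlap (shared area 92.50 mm²), so overlapping operands fuse into one piece — 1 connected region. The outline is a single polygon with 8 vertices. Extrusion per mm of travel: 0.25 × 0.15 / (π × 0.875²) = 0.015591. Accumulating E over each segment gives final E = 1.5591.

G0 X-4.00 Y-3.00 Z13.50
G1 X9.50 Y-3.00 E0.2105
G1 X9.50 Y-2.50 E0.2183
G1 X22.50 Y-2.50 E0.4209
G1 X22.50 Y16.00 E0.7094
G1 X9.50 Y16.00 E0.9121
G1 X9.50 Y20.50 E0.9822
G1 X-4.00 Y20.50 E1.1927
G1 X-4.00 Y-3.00 E1.5591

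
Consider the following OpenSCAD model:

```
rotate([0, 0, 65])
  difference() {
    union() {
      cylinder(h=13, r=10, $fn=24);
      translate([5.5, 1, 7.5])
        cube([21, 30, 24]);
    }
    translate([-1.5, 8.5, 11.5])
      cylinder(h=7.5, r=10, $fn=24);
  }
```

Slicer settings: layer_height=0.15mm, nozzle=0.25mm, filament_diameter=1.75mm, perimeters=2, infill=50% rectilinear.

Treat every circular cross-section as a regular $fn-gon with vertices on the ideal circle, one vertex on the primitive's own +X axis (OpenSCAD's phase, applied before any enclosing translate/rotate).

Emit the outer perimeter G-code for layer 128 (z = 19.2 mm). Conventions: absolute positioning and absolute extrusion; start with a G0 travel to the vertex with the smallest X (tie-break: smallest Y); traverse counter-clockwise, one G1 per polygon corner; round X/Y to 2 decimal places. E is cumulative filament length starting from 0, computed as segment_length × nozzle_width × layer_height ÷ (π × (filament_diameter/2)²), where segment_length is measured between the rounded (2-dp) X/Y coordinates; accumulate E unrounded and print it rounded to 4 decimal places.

G0 X-25.77 Y18.09 Z19.20
G1 X1.42 Y5.41 E0.4677
G1 X10.29 Y24.44 E0.7951
G1 X-16.90 Y37.12 E1.2628
G1 X-25.77 Y18.09 E1.5902

At z = 19.2 mm: the cylinder is not intersected at this z (z outside [0, 13]); the 21×30 cube at (5.5, 1) contributes its full rectangle; Merging all regions: only the 21×30 cube at (5.5, 1) is present, so the union is just that shape — 1 connected region; the cylinder at (-1.5, 8.5) is absent (z outside [11.5, 19]); After the difference (first − rest): none of the subtracted shapes is present at this height, so the result so far is unchanged — 1 connected region; (rotated 65° about Z; rotation is an isometry so areas/perimeters/island counts are preserved). The outline is a single polygon with 4 vertices. Extrusion per mm of travel: 0.25 × 0.15 / (π × 0.875²) = 0.015591. Accumulating E over each segment gives final E = 1.5902.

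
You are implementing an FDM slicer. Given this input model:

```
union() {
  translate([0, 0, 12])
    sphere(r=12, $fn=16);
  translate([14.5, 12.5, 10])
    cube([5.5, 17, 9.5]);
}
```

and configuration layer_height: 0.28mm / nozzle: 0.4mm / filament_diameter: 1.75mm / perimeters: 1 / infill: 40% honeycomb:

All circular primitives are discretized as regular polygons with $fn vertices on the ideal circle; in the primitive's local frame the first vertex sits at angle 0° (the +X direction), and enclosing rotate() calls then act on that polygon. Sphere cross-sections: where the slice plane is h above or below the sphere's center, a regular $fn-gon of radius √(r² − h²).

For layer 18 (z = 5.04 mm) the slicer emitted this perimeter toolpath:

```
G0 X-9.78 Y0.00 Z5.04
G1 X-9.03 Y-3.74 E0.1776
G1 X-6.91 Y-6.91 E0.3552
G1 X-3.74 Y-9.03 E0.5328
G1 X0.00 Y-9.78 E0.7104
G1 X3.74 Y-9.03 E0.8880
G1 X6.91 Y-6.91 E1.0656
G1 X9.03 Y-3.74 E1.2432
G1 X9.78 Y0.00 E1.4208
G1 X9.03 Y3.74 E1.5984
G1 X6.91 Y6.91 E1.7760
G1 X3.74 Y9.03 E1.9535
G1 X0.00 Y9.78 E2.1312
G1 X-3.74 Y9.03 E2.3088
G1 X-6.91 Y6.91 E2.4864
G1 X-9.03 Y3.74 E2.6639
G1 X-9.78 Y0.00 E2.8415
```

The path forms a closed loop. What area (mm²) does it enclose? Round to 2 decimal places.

Apply the shoelace formula to the sequence of (X, Y) vertices; enclosed area = 292.52 mm².

292.52 mm²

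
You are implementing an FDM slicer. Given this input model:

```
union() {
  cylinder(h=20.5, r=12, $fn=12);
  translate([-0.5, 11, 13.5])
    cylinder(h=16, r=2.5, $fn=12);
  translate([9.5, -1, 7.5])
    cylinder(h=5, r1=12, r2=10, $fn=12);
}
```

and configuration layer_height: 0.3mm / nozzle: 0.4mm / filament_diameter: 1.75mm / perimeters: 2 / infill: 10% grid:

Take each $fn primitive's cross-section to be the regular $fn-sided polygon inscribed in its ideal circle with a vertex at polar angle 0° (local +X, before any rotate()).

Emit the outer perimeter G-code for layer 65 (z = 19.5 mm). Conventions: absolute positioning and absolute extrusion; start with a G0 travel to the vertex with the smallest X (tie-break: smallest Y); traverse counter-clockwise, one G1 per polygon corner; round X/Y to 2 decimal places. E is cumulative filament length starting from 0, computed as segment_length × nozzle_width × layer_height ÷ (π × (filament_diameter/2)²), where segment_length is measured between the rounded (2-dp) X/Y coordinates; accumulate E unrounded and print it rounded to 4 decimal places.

At z = 19.5 mm: the r=12 cylinder contributes a regular 12-gon of circumradius 12; the r=2.5 cylinder at (-0.5, 11) contributes a regular 12-gon of circumradius 2.5; the cone at (9.5, -1) is not intersected at this z (z outside [7.5, 12.5]); Merging all regions: the regions partially overlap (shared area 12.60 mm²), so overlapping operands fuse into one piece — 1 connected region. The outline is a single polygon with 18 vertices. Extrusion per mm of travel: 0.4 × 0.3 / (π × 0.875²) = 0.049890. Accumulating E over each segment gives final E = 3.8211.

G0 X-12.00 Y0.00 Z19.50
G1 X-10.39 Y-6.00 E0.3099
G1 X-6.00 Y-10.39 E0.6197
G1 X0.00 Y-12.00 E0.9296
G1 X6.00 Y-10.39 E1.2395
G1 X10.39 Y-6.00 E1.5493
G1 X12.00 Y0.00 E1.8592
G1 X10.39 Y6.00 E2.1691
G1 X6.00 Y10.39 E2.4789
G1 X1.87 Y11.50 E2.6922
G1 X1.67 Y12.25 E2.7310
G1 X0.75 Y13.17 E2.7959
G1 X-0.50 Y13.50 E2.8604
G1 X-1.75 Y13.17 E2.9249
G1 X-2.67 Y12.25 E2.9898
G1 X-2.94 Y11.21 E3.0434
G1 X-6.00 Y10.39 E3.2014
G1 X-10.39 Y6.00 E3.5112
G1 X-12.00 Y0.00 E3.8211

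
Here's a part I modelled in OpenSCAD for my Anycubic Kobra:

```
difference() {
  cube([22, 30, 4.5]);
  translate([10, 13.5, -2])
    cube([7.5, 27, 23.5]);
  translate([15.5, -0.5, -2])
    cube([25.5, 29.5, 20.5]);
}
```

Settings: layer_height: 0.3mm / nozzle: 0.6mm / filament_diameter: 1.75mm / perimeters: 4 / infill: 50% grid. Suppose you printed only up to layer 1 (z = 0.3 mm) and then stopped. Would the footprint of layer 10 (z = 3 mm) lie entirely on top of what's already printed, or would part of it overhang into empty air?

entirely on top

Compare the two slices. At z = 0.3: the cube (footprint 22×30) is included at this height (area 660.00 mm²); the cube at (10, 13.5) is present — its section is the full 7.5×27 rectangle (area 202.50 mm²); the 25.5×29.5 cube at (15.5, -0.5) contributes its full rectangle (area 752.25 mm²); Subtracting the remaining from the first: starting from the 22×30 cube (660.00 mm²), the 7.5×27 cube at (10, 13.5) partially overlaps it — only the 123.75 mm² overlap (of its 202.50 mm²) is removed, clipping the outline; the 25.5×29.5 cube at (15.5, -0.5) partially overlaps it — only the 157.50 mm² overlap (of its 752.25 mm²) is removed, clipping the outline — area = 378.75 mm². At z = 3: the 22×30 cube contributes its full rectangle (area 660.00 mm²); the cube at (10, 13.5) is present — its section is the full 7.5×27 rectangle (area 202.50 mm²); the cube at (15.5, -0.5) is present — its section is the full 25.5×29.5 rectangle (area 752.25 mm²); After the difference (first − rest): starting from the 22×30 cube (660.00 mm²), the 7.5×27 cube at (10, 13.5) partially overlaps it — only the 123.75 mm² overlap (of its 202.50 mm²) is removed, clipping the outline; the 25.5×29.5 cube at (15.5, -0.5) partially overlaps it — only the 157.50 mm² overlap (of its 752.25 mm²) is removed, clipping the outline — area = 378.75 mm². Checking containment: the cross-section at z = 3 is a subset of the cross-section at z = 0.3.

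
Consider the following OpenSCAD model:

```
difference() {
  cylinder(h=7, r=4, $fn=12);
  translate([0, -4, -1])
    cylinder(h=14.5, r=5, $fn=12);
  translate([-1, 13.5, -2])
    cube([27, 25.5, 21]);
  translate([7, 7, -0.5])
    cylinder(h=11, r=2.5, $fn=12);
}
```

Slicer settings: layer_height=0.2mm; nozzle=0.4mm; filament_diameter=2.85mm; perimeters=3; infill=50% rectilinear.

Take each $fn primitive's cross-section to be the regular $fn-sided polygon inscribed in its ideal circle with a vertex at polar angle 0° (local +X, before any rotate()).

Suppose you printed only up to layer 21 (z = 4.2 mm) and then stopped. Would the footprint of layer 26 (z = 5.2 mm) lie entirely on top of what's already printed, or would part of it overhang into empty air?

entirely on top

Compare the two slices. At z = 4.2: the r=4 cylinder gives a regular 12-gon of circumradius 4 (constant along its height) (area = (12/2)·4.000²·sin(360°/12) = 48.00 mm²); the r=5 cylinder at (0, -4) contributes a regular 12-gon of circumradius 5 (area = (12/2)·5.000²·sin(360°/12) = 75.00 mm²); the 27×25.5 cube at (-1, 13.5) contributes its full rectangle (area 688.50 mm²); the r=2.5 cylinder at (7, 7) contributes a regular 12-gon of circumradius 2.5 (area = (12/2)·2.500²·sin(360°/12) = 18.75 mm²); Subtracting the remaining from the first: starting from the r=4 cylinder (48.00 mm²), the r=5 cylinder at (0, -4) partially overlaps it — only the 26.35 mm² overlap (of its 75.00 mm²) is removed, clipping the outline; the 27×25.5 cube at (-1, 13.5) misses the remaining region (no effect); the r=2.5 cylinder at (7, 7) misses the remaining region (no effect) — area = 21.65 mm². At z = 5.2: the cylinder: section is a regular 12-gon, circumradius r=4 (area = (12/2)·4.000²·sin(360°/12) = 48.00 mm²); the r=5 cylinder at (0, -4) contributes a regular 12-gon of circumradius 5 (area = (12/2)·5.000²·sin(360°/12) = 75.00 mm²); the 27×25.5 cube at (-1, 13.5) contributes its full rectangle (area 688.50 mm²); the r=2.5 cylinder at (7, 7) contributes a regular 12-gon of circumradius 2.5 (area = (12/2)·2.500²·sin(360°/12) = 18.75 mm²); After the difference (first − rest): starting from the r=4 cylinder (48.00 mm²), the r=5 cylinder at (0, -4) partially overlaps it — only the 26.35 mm² overlap (of its 75.00 mm²) is removed, clipping the outline; the 27×25.5 cube at (-1, 13.5) misses the remaining region (no effect); the r=2.5 cylinder at (7, 7) misses the remaining region (no effect) — area = 21.65 mm². Checking containment: the cross-section at z = 5.2 is a subset of the cross-section at z = 4.2.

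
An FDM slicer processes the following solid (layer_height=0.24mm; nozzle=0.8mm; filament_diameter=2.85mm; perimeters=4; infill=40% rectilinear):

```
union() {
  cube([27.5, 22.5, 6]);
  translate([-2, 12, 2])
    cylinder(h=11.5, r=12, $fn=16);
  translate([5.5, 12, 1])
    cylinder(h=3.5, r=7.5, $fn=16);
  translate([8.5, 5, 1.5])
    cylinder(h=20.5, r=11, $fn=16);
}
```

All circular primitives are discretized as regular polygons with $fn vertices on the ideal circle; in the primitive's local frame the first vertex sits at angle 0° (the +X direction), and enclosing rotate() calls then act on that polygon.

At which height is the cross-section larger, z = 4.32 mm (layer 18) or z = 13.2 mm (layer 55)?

layer 18 (z = 4.32 mm)

Layer 18 (z = 4.32): the cube is present — its section is the full 27.5×22.5 rectangle (area 618.75 mm²); the cylinder at (-2, 12): section is a regular 16-gon, circumradius r=12 (area = (16/2)·12.000²·sin(360°/16) = 440.85 mm²); the cylinder at (5.5, 12): section is a regular 16-gon, circumradius r=7.5 (area = (16/2)·7.500²·sin(360°/16) = 172.21 mm²); the r=11 cylinder at (8.5, 5) contributes a regular 16-gon of circumradius 11 (area = (16/2)·11.000²·sin(360°/16) = 370.44 mm²); Merging all regions: the regions partially overlap — summed areas 1602.25 mm² minus the doubly-counted overlap 632.60 mm² gives 969.64 mm² — area = 969.64 mm². So its area = 969.64 mm². Layer 55 (z = 13.2): the cube is not intersected at this z (z outside [0, 6]); the r=12 cylinder at (-2, 12) gives a regular 16-gon of circumradius 12 (constant along its height) (area = (16/2)·12.000²·sin(360°/16) = 440.85 mm²); the cylinder at (5.5, 12) does not reach this height (z outside [1, 4.5]); the cylinder at (8.5, 5): section is a regular 16-gon, circumradius r=11 (area = (16/2)·11.000²·sin(360°/16) = 370.44 mm²); Taking the union: the regions partially overlap — summed areas 811.29 mm² minus the doubly-counted overlap 133.61 mm² gives 677.68 mm² — area = 677.68 mm². So its area = 677.68 mm². Layer 18 is larger (969.64 vs 677.68 mm²).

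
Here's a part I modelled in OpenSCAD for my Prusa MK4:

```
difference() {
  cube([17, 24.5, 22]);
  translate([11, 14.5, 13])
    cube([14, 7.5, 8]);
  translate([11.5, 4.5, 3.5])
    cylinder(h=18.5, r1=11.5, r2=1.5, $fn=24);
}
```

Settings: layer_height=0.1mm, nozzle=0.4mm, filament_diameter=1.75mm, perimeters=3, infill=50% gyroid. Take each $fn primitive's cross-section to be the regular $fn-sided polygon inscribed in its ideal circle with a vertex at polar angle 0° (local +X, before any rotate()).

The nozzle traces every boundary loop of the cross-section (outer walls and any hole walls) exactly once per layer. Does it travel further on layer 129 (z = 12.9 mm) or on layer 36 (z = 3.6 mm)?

Layer 129 (z = 12.9): the 17×24.5 cube contributes its full rectangle (perimeter 83.00 mm); the cube at (11, 14.5) is absent (z outside [13, 21]); the cone at (11.5, 4.5) (r1=11.5→r2=1.5) has section circumradius 6.419 here — a regular 24-gon (perimeter = 2·24·6.419·sin(180°/24) = 40.22 mm); After the difference (first − rest): starting from the 17×24.5 cube, the cone at (11.5, 4.5) partially overlaps it — only the 112.35 mm² overlap (of its 127.97 mm²) is removed, clipping the outline — boundary = 90.46 mm. So its perimeter = 90.46 mm. Layer 36 (z = 3.6): the 17×24.5 cube contributes its full rectangle (perimeter 83.00 mm); the cube at (11, 14.5) is absent (z outside [13, 21]); the cone at (11.5, 4.5) (r1=11.5→r2=1.5) has section circumradius 11.446 here — a regular 24-gon (perimeter = 2·24·11.446·sin(180°/24) = 71.71 mm); Taking the first minus the rest: starting from the 17×24.5 cube, the cone at (11.5, 4.5) partially overlaps it — only the 236.36 mm² overlap (of its 406.89 mm²) is removed, clipping the outline — boundary = 80.89 mm. So its perimeter = 80.89 mm. Layer 129 is larger (90.46 vs 80.89 mm).

layer 129 (z = 12.9 mm)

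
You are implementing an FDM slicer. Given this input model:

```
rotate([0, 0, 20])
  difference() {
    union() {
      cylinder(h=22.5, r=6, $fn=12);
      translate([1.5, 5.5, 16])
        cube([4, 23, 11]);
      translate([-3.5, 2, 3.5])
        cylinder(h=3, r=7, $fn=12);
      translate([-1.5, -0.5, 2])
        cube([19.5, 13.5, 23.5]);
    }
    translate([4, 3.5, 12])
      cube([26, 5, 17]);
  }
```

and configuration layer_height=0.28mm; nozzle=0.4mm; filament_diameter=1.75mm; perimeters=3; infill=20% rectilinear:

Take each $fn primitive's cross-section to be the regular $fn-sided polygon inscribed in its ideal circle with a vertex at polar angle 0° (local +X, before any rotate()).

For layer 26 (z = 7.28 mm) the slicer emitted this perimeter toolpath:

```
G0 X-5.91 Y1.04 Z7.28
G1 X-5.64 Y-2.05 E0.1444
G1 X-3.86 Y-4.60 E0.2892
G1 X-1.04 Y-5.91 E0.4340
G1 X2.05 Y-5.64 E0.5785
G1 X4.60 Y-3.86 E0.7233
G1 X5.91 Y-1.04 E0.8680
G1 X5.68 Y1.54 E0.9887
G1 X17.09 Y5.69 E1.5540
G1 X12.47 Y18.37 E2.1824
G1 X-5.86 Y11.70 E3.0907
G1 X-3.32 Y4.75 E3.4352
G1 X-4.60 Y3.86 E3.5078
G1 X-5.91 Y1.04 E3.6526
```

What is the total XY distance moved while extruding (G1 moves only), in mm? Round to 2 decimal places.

78.44 mm

Sum the Euclidean lengths of each G1 segment: total = 78.44 mm.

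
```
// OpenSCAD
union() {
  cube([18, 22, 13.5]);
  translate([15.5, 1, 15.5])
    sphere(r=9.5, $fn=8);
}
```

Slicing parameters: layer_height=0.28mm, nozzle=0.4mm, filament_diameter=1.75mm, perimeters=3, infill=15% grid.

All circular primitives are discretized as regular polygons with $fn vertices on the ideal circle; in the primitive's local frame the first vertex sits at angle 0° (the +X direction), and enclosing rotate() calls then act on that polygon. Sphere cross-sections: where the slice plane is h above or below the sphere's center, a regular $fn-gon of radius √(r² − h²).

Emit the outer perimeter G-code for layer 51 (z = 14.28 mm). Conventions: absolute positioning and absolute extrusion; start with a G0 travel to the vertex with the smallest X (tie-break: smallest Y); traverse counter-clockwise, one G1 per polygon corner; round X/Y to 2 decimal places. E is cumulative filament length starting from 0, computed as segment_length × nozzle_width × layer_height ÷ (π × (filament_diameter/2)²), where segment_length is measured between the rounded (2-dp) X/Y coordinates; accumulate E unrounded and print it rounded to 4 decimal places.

At z = 14.28 mm: the cube is not intersected at this z (z outside [0, 13.5]); the r=9.5 sphere at (15.5, 1) slices to a regular 8-gon of circumradius 9.421 (√(r²−h²) with h=1.22 from center); Taking the union: only the r=9.5 sphere at (15.5, 1) is present, so the union is just that shape — 1 connected region. The outline is a single polygon with 8 vertices. Extrusion per mm of travel: 0.4 × 0.28 / (π × 0.875²) = 0.046564. Accumulating E over each segment gives final E = 2.6855.

G0 X6.08 Y1.00 Z14.28
G1 X8.84 Y-5.66 E0.3357
G1 X15.50 Y-8.42 E0.6714
G1 X22.16 Y-5.66 E1.0071
G1 X24.92 Y1.00 E1.3428
G1 X22.16 Y7.66 E1.6785
G1 X15.50 Y10.42 E2.0142
G1 X8.84 Y7.66 E2.3498
G1 X6.08 Y1.00 E2.6855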